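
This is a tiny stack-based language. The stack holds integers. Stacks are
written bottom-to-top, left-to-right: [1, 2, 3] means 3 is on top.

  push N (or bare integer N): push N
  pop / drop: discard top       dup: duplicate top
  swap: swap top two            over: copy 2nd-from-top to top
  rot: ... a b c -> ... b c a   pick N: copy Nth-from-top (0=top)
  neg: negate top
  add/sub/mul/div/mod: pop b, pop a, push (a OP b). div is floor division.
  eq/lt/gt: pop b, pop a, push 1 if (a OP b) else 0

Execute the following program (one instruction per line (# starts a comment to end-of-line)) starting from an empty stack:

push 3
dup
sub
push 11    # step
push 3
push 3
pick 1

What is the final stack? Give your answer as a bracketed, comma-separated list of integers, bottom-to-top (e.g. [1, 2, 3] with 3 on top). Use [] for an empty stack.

Answer: [0, 11, 3, 3, 3]

Derivation:
After 'push 3': [3]
After 'dup': [3, 3]
After 'sub': [0]
After 'push 11': [0, 11]
After 'push 3': [0, 11, 3]
After 'push 3': [0, 11, 3, 3]
After 'pick 1': [0, 11, 3, 3, 3]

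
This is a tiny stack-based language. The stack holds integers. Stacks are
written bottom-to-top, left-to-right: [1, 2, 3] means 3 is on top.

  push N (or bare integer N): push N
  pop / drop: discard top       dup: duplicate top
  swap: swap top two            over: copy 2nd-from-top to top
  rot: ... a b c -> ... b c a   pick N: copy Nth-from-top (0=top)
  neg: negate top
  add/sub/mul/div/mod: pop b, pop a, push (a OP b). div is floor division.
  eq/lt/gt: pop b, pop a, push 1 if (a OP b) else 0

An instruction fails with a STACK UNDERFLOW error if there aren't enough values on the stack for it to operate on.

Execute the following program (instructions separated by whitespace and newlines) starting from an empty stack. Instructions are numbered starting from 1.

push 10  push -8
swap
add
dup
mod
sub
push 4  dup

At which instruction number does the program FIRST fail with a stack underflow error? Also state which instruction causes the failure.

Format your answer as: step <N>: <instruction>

Answer: step 7: sub

Derivation:
Step 1 ('push 10'): stack = [10], depth = 1
Step 2 ('push -8'): stack = [10, -8], depth = 2
Step 3 ('swap'): stack = [-8, 10], depth = 2
Step 4 ('add'): stack = [2], depth = 1
Step 5 ('dup'): stack = [2, 2], depth = 2
Step 6 ('mod'): stack = [0], depth = 1
Step 7 ('sub'): needs 2 value(s) but depth is 1 — STACK UNDERFLOW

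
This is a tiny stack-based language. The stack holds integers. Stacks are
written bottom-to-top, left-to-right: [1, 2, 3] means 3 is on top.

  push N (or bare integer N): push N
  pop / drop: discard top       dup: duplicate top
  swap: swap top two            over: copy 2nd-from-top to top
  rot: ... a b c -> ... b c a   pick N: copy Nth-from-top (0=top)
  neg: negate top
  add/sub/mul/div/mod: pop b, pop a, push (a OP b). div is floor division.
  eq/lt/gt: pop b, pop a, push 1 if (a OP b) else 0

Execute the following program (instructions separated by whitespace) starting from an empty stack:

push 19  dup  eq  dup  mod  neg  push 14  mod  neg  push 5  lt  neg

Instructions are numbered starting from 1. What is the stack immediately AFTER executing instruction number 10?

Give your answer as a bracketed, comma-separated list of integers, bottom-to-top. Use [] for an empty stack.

Answer: [0, 5]

Derivation:
Step 1 ('push 19'): [19]
Step 2 ('dup'): [19, 19]
Step 3 ('eq'): [1]
Step 4 ('dup'): [1, 1]
Step 5 ('mod'): [0]
Step 6 ('neg'): [0]
Step 7 ('push 14'): [0, 14]
Step 8 ('mod'): [0]
Step 9 ('neg'): [0]
Step 10 ('push 5'): [0, 5]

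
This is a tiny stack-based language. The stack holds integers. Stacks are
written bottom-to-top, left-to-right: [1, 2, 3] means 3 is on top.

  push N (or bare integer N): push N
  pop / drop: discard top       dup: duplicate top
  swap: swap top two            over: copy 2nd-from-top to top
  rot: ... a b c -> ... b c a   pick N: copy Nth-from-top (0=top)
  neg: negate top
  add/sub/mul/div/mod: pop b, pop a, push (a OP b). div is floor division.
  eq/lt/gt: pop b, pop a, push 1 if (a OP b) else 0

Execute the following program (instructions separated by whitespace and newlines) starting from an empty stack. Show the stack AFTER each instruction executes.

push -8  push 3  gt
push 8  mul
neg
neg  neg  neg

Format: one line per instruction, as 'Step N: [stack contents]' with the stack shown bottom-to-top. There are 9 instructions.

Step 1: [-8]
Step 2: [-8, 3]
Step 3: [0]
Step 4: [0, 8]
Step 5: [0]
Step 6: [0]
Step 7: [0]
Step 8: [0]
Step 9: [0]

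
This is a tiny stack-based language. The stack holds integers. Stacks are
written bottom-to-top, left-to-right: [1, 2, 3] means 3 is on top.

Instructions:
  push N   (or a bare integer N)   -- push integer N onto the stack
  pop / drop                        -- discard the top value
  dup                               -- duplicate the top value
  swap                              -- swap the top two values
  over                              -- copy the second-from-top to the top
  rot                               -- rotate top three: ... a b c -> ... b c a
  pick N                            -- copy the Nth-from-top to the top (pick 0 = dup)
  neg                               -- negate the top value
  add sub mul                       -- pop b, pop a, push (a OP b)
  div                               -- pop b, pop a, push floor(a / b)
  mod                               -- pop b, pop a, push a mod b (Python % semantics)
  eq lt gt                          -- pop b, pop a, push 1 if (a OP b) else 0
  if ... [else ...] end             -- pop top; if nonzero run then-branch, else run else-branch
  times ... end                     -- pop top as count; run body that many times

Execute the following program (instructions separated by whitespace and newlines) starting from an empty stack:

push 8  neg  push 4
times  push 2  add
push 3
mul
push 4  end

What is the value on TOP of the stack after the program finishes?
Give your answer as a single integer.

Answer: 4

Derivation:
After 'push 8': [8]
After 'neg': [-8]
After 'push 4': [-8, 4]
After 'times': [-8]
After 'push 2': [-8, 2]
After 'add': [-6]
After 'push 3': [-6, 3]
After 'mul': [-18]
After 'push 4': [-18, 4]
After 'push 2': [-18, 4, 2]
  ...
After 'push 2': [-18, 18, 4, 2]
After 'add': [-18, 18, 6]
After 'push 3': [-18, 18, 6, 3]
After 'mul': [-18, 18, 18]
After 'push 4': [-18, 18, 18, 4]
After 'push 2': [-18, 18, 18, 4, 2]
After 'add': [-18, 18, 18, 6]
After 'push 3': [-18, 18, 18, 6, 3]
After 'mul': [-18, 18, 18, 18]
After 'push 4': [-18, 18, 18, 18, 4]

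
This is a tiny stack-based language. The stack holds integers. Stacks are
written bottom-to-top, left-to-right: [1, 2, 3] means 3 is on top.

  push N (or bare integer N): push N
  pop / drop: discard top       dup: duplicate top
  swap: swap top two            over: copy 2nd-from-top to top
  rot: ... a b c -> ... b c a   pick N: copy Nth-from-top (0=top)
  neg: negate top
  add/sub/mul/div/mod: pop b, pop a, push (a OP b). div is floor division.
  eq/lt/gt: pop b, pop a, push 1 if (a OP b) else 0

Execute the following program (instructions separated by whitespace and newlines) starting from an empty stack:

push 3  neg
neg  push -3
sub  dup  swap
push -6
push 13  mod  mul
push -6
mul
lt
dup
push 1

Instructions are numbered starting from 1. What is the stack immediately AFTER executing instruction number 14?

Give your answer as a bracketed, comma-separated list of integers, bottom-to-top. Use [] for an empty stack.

Step 1 ('push 3'): [3]
Step 2 ('neg'): [-3]
Step 3 ('neg'): [3]
Step 4 ('push -3'): [3, -3]
Step 5 ('sub'): [6]
Step 6 ('dup'): [6, 6]
Step 7 ('swap'): [6, 6]
Step 8 ('push -6'): [6, 6, -6]
Step 9 ('push 13'): [6, 6, -6, 13]
Step 10 ('mod'): [6, 6, 7]
Step 11 ('mul'): [6, 42]
Step 12 ('push -6'): [6, 42, -6]
Step 13 ('mul'): [6, -252]
Step 14 ('lt'): [0]

Answer: [0]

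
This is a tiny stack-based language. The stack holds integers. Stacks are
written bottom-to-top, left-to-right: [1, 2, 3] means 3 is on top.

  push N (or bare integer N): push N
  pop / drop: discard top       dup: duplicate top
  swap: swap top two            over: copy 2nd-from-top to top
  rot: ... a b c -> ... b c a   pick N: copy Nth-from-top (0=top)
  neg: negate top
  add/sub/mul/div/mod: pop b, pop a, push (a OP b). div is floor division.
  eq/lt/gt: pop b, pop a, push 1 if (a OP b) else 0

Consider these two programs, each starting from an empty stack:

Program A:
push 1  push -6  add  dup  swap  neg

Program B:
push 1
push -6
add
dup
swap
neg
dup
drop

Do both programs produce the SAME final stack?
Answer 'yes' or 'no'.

Program A trace:
  After 'push 1': [1]
  After 'push -6': [1, -6]
  After 'add': [-5]
  After 'dup': [-5, -5]
  After 'swap': [-5, -5]
  After 'neg': [-5, 5]
Program A final stack: [-5, 5]

Program B trace:
  After 'push 1': [1]
  After 'push -6': [1, -6]
  After 'add': [-5]
  After 'dup': [-5, -5]
  After 'swap': [-5, -5]
  After 'neg': [-5, 5]
  After 'dup': [-5, 5, 5]
  After 'drop': [-5, 5]
Program B final stack: [-5, 5]
Same: yes

Answer: yes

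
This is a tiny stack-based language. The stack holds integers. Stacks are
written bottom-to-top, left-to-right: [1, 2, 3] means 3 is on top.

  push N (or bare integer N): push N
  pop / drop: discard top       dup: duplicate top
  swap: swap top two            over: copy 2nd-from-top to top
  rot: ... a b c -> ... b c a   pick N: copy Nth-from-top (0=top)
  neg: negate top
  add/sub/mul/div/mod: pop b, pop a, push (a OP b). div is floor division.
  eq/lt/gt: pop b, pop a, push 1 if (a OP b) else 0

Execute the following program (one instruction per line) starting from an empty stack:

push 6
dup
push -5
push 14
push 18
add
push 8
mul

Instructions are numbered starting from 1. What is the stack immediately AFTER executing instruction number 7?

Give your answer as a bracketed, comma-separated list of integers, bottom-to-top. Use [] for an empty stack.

Step 1 ('push 6'): [6]
Step 2 ('dup'): [6, 6]
Step 3 ('push -5'): [6, 6, -5]
Step 4 ('push 14'): [6, 6, -5, 14]
Step 5 ('push 18'): [6, 6, -5, 14, 18]
Step 6 ('add'): [6, 6, -5, 32]
Step 7 ('push 8'): [6, 6, -5, 32, 8]

Answer: [6, 6, -5, 32, 8]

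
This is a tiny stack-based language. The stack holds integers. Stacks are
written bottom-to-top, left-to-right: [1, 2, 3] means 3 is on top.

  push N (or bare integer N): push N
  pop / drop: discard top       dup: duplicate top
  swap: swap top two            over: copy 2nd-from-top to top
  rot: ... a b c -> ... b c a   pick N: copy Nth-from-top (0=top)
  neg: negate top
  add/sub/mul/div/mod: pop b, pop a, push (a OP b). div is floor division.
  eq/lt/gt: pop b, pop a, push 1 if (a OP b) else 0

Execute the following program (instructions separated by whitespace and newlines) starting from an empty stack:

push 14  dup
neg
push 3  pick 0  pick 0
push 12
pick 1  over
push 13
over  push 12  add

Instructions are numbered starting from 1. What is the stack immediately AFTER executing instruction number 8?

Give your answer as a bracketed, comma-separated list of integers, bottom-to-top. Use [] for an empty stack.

Step 1 ('push 14'): [14]
Step 2 ('dup'): [14, 14]
Step 3 ('neg'): [14, -14]
Step 4 ('push 3'): [14, -14, 3]
Step 5 ('pick 0'): [14, -14, 3, 3]
Step 6 ('pick 0'): [14, -14, 3, 3, 3]
Step 7 ('push 12'): [14, -14, 3, 3, 3, 12]
Step 8 ('pick 1'): [14, -14, 3, 3, 3, 12, 3]

Answer: [14, -14, 3, 3, 3, 12, 3]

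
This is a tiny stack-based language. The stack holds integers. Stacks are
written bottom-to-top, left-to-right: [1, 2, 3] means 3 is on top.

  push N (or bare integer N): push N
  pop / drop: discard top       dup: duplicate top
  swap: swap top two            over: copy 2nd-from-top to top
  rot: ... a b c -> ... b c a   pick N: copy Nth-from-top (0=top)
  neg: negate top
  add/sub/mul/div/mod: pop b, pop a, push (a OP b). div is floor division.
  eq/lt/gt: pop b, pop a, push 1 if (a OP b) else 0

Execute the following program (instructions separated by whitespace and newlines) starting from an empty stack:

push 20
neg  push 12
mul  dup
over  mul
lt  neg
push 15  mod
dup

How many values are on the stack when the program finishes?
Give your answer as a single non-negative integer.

After 'push 20': stack = [20] (depth 1)
After 'neg': stack = [-20] (depth 1)
After 'push 12': stack = [-20, 12] (depth 2)
After 'mul': stack = [-240] (depth 1)
After 'dup': stack = [-240, -240] (depth 2)
After 'over': stack = [-240, -240, -240] (depth 3)
After 'mul': stack = [-240, 57600] (depth 2)
After 'lt': stack = [1] (depth 1)
After 'neg': stack = [-1] (depth 1)
After 'push 15': stack = [-1, 15] (depth 2)
After 'mod': stack = [14] (depth 1)
After 'dup': stack = [14, 14] (depth 2)

Answer: 2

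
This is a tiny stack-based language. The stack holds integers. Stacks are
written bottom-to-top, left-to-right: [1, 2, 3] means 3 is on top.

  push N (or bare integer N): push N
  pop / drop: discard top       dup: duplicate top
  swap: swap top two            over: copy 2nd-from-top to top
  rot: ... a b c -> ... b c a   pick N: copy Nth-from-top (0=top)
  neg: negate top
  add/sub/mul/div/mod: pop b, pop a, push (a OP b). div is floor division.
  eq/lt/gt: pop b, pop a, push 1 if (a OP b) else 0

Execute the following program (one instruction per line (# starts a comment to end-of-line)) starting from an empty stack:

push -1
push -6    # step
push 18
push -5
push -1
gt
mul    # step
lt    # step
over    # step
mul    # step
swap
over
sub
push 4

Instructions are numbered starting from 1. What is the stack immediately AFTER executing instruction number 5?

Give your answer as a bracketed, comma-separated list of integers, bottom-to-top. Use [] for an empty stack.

Step 1 ('push -1'): [-1]
Step 2 ('push -6'): [-1, -6]
Step 3 ('push 18'): [-1, -6, 18]
Step 4 ('push -5'): [-1, -6, 18, -5]
Step 5 ('push -1'): [-1, -6, 18, -5, -1]

Answer: [-1, -6, 18, -5, -1]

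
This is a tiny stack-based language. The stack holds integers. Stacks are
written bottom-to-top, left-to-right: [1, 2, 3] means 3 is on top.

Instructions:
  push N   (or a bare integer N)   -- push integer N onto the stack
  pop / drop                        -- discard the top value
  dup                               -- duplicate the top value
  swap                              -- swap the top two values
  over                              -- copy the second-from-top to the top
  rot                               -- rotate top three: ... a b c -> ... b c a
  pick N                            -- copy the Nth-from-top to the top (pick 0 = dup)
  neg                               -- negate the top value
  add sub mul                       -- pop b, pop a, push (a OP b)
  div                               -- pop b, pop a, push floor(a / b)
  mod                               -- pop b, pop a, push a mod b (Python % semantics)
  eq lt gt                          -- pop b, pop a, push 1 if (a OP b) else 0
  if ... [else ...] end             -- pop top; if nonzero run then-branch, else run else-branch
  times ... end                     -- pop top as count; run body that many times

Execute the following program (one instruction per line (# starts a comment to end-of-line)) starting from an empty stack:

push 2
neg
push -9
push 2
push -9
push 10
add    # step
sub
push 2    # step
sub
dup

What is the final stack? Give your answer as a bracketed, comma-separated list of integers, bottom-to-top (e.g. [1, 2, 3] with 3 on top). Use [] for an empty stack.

Answer: [-2, -9, -1, -1]

Derivation:
After 'push 2': [2]
After 'neg': [-2]
After 'push -9': [-2, -9]
After 'push 2': [-2, -9, 2]
After 'push -9': [-2, -9, 2, -9]
After 'push 10': [-2, -9, 2, -9, 10]
After 'add': [-2, -9, 2, 1]
After 'sub': [-2, -9, 1]
After 'push 2': [-2, -9, 1, 2]
After 'sub': [-2, -9, -1]
After 'dup': [-2, -9, -1, -1]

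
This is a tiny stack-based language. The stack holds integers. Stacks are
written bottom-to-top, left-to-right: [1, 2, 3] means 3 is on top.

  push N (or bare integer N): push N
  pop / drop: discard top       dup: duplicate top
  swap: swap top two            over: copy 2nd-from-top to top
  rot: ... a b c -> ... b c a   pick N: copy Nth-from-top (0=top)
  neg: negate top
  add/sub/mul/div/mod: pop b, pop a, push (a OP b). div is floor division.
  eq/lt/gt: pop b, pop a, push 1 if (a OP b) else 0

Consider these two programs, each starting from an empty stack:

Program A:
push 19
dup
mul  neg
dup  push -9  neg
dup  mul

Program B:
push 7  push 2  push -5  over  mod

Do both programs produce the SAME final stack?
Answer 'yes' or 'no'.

Program A trace:
  After 'push 19': [19]
  After 'dup': [19, 19]
  After 'mul': [361]
  After 'neg': [-361]
  After 'dup': [-361, -361]
  After 'push -9': [-361, -361, -9]
  After 'neg': [-361, -361, 9]
  After 'dup': [-361, -361, 9, 9]
  After 'mul': [-361, -361, 81]
Program A final stack: [-361, -361, 81]

Program B trace:
  After 'push 7': [7]
  After 'push 2': [7, 2]
  After 'push -5': [7, 2, -5]
  After 'over': [7, 2, -5, 2]
  After 'mod': [7, 2, 1]
Program B final stack: [7, 2, 1]
Same: no

Answer: no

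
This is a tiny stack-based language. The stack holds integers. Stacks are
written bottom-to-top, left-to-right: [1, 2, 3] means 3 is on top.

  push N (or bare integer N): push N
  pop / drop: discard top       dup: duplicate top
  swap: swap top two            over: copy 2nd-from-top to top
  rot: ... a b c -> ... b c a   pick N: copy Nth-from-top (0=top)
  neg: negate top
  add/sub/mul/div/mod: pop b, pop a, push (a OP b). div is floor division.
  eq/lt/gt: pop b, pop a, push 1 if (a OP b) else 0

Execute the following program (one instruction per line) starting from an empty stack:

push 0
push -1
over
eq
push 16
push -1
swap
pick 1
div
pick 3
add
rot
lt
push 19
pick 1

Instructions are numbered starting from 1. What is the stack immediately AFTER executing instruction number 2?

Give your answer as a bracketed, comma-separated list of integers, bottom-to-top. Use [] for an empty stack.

Step 1 ('push 0'): [0]
Step 2 ('push -1'): [0, -1]

Answer: [0, -1]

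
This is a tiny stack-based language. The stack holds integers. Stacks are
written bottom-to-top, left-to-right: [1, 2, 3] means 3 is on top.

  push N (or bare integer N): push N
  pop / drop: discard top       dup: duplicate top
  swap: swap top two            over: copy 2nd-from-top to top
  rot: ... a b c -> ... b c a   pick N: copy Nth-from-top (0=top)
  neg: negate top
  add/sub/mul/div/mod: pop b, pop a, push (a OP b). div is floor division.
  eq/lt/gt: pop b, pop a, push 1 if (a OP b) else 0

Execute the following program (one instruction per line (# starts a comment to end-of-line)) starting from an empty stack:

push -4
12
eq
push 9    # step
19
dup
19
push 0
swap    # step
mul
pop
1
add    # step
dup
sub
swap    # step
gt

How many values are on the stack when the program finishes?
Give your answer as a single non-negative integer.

After 'push -4': stack = [-4] (depth 1)
After 'push 12': stack = [-4, 12] (depth 2)
After 'eq': stack = [0] (depth 1)
After 'push 9': stack = [0, 9] (depth 2)
After 'push 19': stack = [0, 9, 19] (depth 3)
After 'dup': stack = [0, 9, 19, 19] (depth 4)
After 'push 19': stack = [0, 9, 19, 19, 19] (depth 5)
After 'push 0': stack = [0, 9, 19, 19, 19, 0] (depth 6)
After 'swap': stack = [0, 9, 19, 19, 0, 19] (depth 6)
After 'mul': stack = [0, 9, 19, 19, 0] (depth 5)
After 'pop': stack = [0, 9, 19, 19] (depth 4)
After 'push 1': stack = [0, 9, 19, 19, 1] (depth 5)
After 'add': stack = [0, 9, 19, 20] (depth 4)
After 'dup': stack = [0, 9, 19, 20, 20] (depth 5)
After 'sub': stack = [0, 9, 19, 0] (depth 4)
After 'swap': stack = [0, 9, 0, 19] (depth 4)
After 'gt': stack = [0, 9, 0] (depth 3)

Answer: 3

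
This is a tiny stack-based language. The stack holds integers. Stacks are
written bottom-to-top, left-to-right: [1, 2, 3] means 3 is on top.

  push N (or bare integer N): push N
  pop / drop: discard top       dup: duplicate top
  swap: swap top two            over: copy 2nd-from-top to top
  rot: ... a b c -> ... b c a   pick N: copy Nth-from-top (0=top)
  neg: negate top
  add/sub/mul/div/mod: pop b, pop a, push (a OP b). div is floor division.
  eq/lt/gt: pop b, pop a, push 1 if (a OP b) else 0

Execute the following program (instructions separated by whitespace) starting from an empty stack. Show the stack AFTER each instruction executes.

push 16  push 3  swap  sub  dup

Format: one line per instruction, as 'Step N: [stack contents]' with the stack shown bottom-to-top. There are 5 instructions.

Step 1: [16]
Step 2: [16, 3]
Step 3: [3, 16]
Step 4: [-13]
Step 5: [-13, -13]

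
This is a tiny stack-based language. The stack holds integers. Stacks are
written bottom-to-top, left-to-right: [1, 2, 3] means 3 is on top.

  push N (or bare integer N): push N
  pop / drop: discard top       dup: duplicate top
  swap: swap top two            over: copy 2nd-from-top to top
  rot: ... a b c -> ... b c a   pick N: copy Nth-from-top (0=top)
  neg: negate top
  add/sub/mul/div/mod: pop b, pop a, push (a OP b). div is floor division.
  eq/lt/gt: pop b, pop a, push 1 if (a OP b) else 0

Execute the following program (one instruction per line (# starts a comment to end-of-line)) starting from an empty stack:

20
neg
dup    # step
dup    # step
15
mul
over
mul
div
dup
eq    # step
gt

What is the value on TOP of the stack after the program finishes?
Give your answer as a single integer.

After 'push 20': [20]
After 'neg': [-20]
After 'dup': [-20, -20]
After 'dup': [-20, -20, -20]
After 'push 15': [-20, -20, -20, 15]
After 'mul': [-20, -20, -300]
After 'over': [-20, -20, -300, -20]
After 'mul': [-20, -20, 6000]
After 'div': [-20, -1]
After 'dup': [-20, -1, -1]
After 'eq': [-20, 1]
After 'gt': [0]

Answer: 0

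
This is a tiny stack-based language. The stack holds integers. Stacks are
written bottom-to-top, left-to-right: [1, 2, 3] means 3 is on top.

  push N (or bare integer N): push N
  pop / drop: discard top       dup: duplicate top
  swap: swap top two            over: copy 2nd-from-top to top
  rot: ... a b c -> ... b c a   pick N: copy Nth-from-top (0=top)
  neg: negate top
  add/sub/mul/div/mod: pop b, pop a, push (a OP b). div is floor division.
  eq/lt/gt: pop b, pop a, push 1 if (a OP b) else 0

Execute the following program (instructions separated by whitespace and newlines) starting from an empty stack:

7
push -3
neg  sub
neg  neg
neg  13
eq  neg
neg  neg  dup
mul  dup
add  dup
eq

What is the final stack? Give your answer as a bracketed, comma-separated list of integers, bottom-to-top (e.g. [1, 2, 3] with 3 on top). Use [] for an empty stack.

Answer: [1]

Derivation:
After 'push 7': [7]
After 'push -3': [7, -3]
After 'neg': [7, 3]
After 'sub': [4]
After 'neg': [-4]
After 'neg': [4]
After 'neg': [-4]
After 'push 13': [-4, 13]
After 'eq': [0]
After 'neg': [0]
After 'neg': [0]
After 'neg': [0]
After 'dup': [0, 0]
After 'mul': [0]
After 'dup': [0, 0]
After 'add': [0]
After 'dup': [0, 0]
After 'eq': [1]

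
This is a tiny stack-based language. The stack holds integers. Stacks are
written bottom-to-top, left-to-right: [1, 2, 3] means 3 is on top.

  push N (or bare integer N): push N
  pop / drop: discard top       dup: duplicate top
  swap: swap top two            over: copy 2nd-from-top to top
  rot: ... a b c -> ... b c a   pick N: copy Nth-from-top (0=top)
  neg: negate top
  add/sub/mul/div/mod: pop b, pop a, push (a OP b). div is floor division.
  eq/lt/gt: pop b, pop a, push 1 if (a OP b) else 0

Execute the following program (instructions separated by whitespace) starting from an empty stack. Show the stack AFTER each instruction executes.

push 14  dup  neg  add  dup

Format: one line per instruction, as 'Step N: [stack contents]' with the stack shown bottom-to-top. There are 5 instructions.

Step 1: [14]
Step 2: [14, 14]
Step 3: [14, -14]
Step 4: [0]
Step 5: [0, 0]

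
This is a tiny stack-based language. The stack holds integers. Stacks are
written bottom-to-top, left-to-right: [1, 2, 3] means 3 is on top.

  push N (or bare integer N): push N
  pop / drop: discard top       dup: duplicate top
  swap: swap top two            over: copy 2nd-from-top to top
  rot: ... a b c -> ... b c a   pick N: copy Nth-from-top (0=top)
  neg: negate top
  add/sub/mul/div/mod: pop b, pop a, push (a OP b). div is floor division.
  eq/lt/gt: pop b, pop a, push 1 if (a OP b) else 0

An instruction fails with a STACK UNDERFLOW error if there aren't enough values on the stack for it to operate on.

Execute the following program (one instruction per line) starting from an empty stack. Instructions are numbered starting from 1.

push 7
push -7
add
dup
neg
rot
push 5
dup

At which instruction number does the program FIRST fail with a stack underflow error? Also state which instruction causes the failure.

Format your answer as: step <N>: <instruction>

Answer: step 6: rot

Derivation:
Step 1 ('push 7'): stack = [7], depth = 1
Step 2 ('push -7'): stack = [7, -7], depth = 2
Step 3 ('add'): stack = [0], depth = 1
Step 4 ('dup'): stack = [0, 0], depth = 2
Step 5 ('neg'): stack = [0, 0], depth = 2
Step 6 ('rot'): needs 3 value(s) but depth is 2 — STACK UNDERFLOW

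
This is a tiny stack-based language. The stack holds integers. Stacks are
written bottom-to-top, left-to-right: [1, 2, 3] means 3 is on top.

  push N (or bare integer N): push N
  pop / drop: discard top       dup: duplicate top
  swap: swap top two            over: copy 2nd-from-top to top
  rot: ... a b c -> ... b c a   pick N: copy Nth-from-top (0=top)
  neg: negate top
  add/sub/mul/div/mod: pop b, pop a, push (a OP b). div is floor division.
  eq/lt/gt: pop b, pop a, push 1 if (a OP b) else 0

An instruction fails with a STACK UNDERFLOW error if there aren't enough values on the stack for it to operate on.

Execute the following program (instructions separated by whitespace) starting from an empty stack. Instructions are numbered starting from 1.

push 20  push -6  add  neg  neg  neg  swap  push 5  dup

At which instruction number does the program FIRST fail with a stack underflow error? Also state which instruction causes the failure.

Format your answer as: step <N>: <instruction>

Step 1 ('push 20'): stack = [20], depth = 1
Step 2 ('push -6'): stack = [20, -6], depth = 2
Step 3 ('add'): stack = [14], depth = 1
Step 4 ('neg'): stack = [-14], depth = 1
Step 5 ('neg'): stack = [14], depth = 1
Step 6 ('neg'): stack = [-14], depth = 1
Step 7 ('swap'): needs 2 value(s) but depth is 1 — STACK UNDERFLOW

Answer: step 7: swap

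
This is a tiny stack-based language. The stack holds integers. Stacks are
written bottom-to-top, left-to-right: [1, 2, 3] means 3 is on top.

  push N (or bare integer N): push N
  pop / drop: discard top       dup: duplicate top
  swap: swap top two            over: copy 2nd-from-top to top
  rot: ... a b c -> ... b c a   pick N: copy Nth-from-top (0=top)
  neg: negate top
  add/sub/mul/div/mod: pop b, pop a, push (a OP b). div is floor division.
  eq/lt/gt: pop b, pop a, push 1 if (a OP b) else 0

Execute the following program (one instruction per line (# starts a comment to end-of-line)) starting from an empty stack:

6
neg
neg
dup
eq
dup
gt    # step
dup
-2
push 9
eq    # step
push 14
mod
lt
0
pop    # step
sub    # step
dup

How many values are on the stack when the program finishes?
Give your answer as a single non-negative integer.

Answer: 2

Derivation:
After 'push 6': stack = [6] (depth 1)
After 'neg': stack = [-6] (depth 1)
After 'neg': stack = [6] (depth 1)
After 'dup': stack = [6, 6] (depth 2)
After 'eq': stack = [1] (depth 1)
After 'dup': stack = [1, 1] (depth 2)
After 'gt': stack = [0] (depth 1)
After 'dup': stack = [0, 0] (depth 2)
After 'push -2': stack = [0, 0, -2] (depth 3)
After 'push 9': stack = [0, 0, -2, 9] (depth 4)
After 'eq': stack = [0, 0, 0] (depth 3)
After 'push 14': stack = [0, 0, 0, 14] (depth 4)
After 'mod': stack = [0, 0, 0] (depth 3)
After 'lt': stack = [0, 0] (depth 2)
After 'push 0': stack = [0, 0, 0] (depth 3)
After 'pop': stack = [0, 0] (depth 2)
After 'sub': stack = [0] (depth 1)
After 'dup': stack = [0, 0] (depth 2)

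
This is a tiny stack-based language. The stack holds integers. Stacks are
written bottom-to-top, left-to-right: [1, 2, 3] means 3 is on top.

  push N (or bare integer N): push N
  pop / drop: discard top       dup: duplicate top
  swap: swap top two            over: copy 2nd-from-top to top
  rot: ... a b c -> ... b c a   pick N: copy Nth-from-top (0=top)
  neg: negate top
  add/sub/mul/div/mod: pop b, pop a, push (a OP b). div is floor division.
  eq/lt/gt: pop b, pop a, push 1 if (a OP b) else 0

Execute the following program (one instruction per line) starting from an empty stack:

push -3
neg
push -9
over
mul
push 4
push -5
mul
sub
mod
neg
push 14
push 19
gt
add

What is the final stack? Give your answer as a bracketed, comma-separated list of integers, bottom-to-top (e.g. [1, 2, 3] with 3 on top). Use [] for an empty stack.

After 'push -3': [-3]
After 'neg': [3]
After 'push -9': [3, -9]
After 'over': [3, -9, 3]
After 'mul': [3, -27]
After 'push 4': [3, -27, 4]
After 'push -5': [3, -27, 4, -5]
After 'mul': [3, -27, -20]
After 'sub': [3, -7]
After 'mod': [-4]
After 'neg': [4]
After 'push 14': [4, 14]
After 'push 19': [4, 14, 19]
After 'gt': [4, 0]
After 'add': [4]

Answer: [4]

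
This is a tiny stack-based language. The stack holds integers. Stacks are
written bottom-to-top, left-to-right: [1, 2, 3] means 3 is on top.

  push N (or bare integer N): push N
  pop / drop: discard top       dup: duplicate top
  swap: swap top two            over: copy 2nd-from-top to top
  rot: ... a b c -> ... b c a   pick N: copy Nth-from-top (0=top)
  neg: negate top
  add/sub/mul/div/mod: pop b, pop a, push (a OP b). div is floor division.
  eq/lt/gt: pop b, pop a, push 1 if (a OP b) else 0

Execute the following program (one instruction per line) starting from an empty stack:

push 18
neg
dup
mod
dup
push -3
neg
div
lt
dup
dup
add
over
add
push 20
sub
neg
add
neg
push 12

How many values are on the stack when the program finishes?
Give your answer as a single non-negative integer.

Answer: 2

Derivation:
After 'push 18': stack = [18] (depth 1)
After 'neg': stack = [-18] (depth 1)
After 'dup': stack = [-18, -18] (depth 2)
After 'mod': stack = [0] (depth 1)
After 'dup': stack = [0, 0] (depth 2)
After 'push -3': stack = [0, 0, -3] (depth 3)
After 'neg': stack = [0, 0, 3] (depth 3)
After 'div': stack = [0, 0] (depth 2)
After 'lt': stack = [0] (depth 1)
After 'dup': stack = [0, 0] (depth 2)
After 'dup': stack = [0, 0, 0] (depth 3)
After 'add': stack = [0, 0] (depth 2)
After 'over': stack = [0, 0, 0] (depth 3)
After 'add': stack = [0, 0] (depth 2)
After 'push 20': stack = [0, 0, 20] (depth 3)
After 'sub': stack = [0, -20] (depth 2)
After 'neg': stack = [0, 20] (depth 2)
After 'add': stack = [20] (depth 1)
After 'neg': stack = [-20] (depth 1)
After 'push 12': stack = [-20, 12] (depth 2)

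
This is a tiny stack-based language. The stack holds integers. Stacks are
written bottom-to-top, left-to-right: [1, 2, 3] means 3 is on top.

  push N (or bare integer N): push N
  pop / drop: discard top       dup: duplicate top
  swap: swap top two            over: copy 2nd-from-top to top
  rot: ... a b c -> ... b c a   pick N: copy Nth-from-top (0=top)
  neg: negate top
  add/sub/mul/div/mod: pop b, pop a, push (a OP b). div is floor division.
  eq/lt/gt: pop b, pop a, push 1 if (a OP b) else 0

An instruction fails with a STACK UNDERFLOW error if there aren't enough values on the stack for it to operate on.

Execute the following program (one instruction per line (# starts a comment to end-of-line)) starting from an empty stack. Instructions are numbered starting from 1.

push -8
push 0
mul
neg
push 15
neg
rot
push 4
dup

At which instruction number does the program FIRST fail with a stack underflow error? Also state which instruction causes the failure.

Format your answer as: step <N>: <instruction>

Answer: step 7: rot

Derivation:
Step 1 ('push -8'): stack = [-8], depth = 1
Step 2 ('push 0'): stack = [-8, 0], depth = 2
Step 3 ('mul'): stack = [0], depth = 1
Step 4 ('neg'): stack = [0], depth = 1
Step 5 ('push 15'): stack = [0, 15], depth = 2
Step 6 ('neg'): stack = [0, -15], depth = 2
Step 7 ('rot'): needs 3 value(s) but depth is 2 — STACK UNDERFLOW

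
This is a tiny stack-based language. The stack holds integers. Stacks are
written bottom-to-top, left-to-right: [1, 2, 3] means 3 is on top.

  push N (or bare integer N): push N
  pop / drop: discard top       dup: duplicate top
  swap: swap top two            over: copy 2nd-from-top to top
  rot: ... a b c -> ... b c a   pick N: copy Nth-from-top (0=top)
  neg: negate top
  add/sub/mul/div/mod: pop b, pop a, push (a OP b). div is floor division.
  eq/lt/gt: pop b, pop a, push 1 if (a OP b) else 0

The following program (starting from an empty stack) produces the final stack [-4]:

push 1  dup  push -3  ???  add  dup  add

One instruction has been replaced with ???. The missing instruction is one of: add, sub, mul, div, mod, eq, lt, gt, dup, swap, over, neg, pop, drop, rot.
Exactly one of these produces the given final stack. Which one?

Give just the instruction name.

Stack before ???: [1, 1, -3]
Stack after ???:  [1, -3]
The instruction that transforms [1, 1, -3] -> [1, -3] is: mul

Answer: mul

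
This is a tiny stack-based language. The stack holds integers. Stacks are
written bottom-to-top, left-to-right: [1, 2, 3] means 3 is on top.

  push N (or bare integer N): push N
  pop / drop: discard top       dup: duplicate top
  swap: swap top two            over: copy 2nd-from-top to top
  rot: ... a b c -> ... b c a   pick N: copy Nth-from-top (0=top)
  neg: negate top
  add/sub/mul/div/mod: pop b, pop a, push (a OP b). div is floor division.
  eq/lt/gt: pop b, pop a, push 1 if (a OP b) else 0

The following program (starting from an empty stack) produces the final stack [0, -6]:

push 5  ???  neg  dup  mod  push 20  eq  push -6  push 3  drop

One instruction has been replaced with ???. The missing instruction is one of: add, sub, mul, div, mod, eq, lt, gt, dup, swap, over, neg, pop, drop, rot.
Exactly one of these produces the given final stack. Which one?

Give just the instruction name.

Stack before ???: [5]
Stack after ???:  [-5]
The instruction that transforms [5] -> [-5] is: neg

Answer: neg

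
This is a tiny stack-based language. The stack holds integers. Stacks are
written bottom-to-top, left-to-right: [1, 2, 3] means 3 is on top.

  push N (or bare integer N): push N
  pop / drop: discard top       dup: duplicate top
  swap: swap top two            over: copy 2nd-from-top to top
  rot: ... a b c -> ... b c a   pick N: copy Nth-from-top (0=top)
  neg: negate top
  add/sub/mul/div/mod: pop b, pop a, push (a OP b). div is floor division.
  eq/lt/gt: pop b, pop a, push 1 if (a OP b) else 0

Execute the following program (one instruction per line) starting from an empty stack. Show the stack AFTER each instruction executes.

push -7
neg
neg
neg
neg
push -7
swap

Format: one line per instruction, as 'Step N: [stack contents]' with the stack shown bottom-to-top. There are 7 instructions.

Step 1: [-7]
Step 2: [7]
Step 3: [-7]
Step 4: [7]
Step 5: [-7]
Step 6: [-7, -7]
Step 7: [-7, -7]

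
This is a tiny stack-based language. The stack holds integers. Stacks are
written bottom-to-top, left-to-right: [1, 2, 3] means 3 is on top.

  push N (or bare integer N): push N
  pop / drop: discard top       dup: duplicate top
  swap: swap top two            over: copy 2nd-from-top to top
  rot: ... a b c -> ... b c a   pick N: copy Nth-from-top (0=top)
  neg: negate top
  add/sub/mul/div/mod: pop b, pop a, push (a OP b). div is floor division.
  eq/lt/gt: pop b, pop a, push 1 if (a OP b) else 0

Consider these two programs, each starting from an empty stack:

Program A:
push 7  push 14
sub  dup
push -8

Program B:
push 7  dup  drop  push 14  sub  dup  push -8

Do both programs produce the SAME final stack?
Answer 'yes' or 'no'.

Program A trace:
  After 'push 7': [7]
  After 'push 14': [7, 14]
  After 'sub': [-7]
  After 'dup': [-7, -7]
  After 'push -8': [-7, -7, -8]
Program A final stack: [-7, -7, -8]

Program B trace:
  After 'push 7': [7]
  After 'dup': [7, 7]
  After 'drop': [7]
  After 'push 14': [7, 14]
  After 'sub': [-7]
  After 'dup': [-7, -7]
  After 'push -8': [-7, -7, -8]
Program B final stack: [-7, -7, -8]
Same: yes

Answer: yes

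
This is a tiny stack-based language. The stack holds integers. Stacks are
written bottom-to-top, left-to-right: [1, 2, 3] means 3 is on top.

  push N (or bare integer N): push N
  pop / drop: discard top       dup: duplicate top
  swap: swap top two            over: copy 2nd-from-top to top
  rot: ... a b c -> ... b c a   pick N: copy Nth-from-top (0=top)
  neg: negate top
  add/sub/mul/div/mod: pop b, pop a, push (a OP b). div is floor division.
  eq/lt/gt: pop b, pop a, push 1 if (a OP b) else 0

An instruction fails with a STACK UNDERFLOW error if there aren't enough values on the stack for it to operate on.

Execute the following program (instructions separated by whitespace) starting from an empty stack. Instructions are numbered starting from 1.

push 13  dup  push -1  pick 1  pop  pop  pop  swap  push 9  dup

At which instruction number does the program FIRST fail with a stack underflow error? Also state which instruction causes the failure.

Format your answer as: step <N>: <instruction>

Answer: step 8: swap

Derivation:
Step 1 ('push 13'): stack = [13], depth = 1
Step 2 ('dup'): stack = [13, 13], depth = 2
Step 3 ('push -1'): stack = [13, 13, -1], depth = 3
Step 4 ('pick 1'): stack = [13, 13, -1, 13], depth = 4
Step 5 ('pop'): stack = [13, 13, -1], depth = 3
Step 6 ('pop'): stack = [13, 13], depth = 2
Step 7 ('pop'): stack = [13], depth = 1
Step 8 ('swap'): needs 2 value(s) but depth is 1 — STACK UNDERFLOW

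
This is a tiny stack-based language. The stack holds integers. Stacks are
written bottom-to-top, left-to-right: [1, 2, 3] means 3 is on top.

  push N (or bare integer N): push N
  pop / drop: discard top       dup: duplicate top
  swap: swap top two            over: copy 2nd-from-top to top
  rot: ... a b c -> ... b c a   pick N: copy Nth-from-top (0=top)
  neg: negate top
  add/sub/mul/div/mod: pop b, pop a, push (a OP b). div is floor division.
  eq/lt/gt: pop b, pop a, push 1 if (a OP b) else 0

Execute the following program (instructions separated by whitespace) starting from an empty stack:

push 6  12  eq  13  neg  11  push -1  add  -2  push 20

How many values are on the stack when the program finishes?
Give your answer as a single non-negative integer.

After 'push 6': stack = [6] (depth 1)
After 'push 12': stack = [6, 12] (depth 2)
After 'eq': stack = [0] (depth 1)
After 'push 13': stack = [0, 13] (depth 2)
After 'neg': stack = [0, -13] (depth 2)
After 'push 11': stack = [0, -13, 11] (depth 3)
After 'push -1': stack = [0, -13, 11, -1] (depth 4)
After 'add': stack = [0, -13, 10] (depth 3)
After 'push -2': stack = [0, -13, 10, -2] (depth 4)
After 'push 20': stack = [0, -13, 10, -2, 20] (depth 5)

Answer: 5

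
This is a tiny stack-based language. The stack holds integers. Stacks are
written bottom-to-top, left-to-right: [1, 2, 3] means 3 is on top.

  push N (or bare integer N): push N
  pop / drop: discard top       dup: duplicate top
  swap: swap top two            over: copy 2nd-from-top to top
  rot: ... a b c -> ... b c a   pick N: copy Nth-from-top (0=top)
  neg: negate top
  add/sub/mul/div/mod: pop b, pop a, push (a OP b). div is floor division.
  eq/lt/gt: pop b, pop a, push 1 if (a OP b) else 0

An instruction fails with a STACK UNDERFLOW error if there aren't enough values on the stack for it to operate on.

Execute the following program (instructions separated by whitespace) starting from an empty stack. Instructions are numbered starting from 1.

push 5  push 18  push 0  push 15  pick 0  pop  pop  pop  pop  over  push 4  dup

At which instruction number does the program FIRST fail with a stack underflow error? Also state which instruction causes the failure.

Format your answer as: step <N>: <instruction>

Answer: step 10: over

Derivation:
Step 1 ('push 5'): stack = [5], depth = 1
Step 2 ('push 18'): stack = [5, 18], depth = 2
Step 3 ('push 0'): stack = [5, 18, 0], depth = 3
Step 4 ('push 15'): stack = [5, 18, 0, 15], depth = 4
Step 5 ('pick 0'): stack = [5, 18, 0, 15, 15], depth = 5
Step 6 ('pop'): stack = [5, 18, 0, 15], depth = 4
Step 7 ('pop'): stack = [5, 18, 0], depth = 3
Step 8 ('pop'): stack = [5, 18], depth = 2
Step 9 ('pop'): stack = [5], depth = 1
Step 10 ('over'): needs 2 value(s) but depth is 1 — STACK UNDERFLOW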